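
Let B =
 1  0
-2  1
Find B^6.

[[1, 0], [-12, 1]]

B = I + N where N = [[0, 0], [-2, 0]] is strictly lower-triangular, so N^2 = 0.
(I + N)^6 = I + 6·N = [[1, 0], [-12, 1]].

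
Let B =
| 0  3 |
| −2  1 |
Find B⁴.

B² = [[−6, 3], [−2, −5]]
B³ = [[−6, −15], [10, −11]]
B⁴ = [[30, −33], [22, 19]]

[[30, −33], [22, 19]]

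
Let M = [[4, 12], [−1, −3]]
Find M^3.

[[4, 12], [−1, −3]]

M² = M (a projection; rank 1, trace 1), so M^3 = M.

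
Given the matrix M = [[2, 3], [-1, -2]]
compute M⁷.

[[2, 3], [-1, -2]]

M² = I (check: tr M = 0 and det M = -1), so M⁷ = M since 7 is odd.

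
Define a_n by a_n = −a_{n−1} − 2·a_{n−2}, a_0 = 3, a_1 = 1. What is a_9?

With companion matrix T = [[−1, −2], [1, 0]], [a_n, a_{n−1}]ᵀ = T·[a_{n−1}, a_{n−2}]ᵀ, so [a_9, a_8]ᵀ = T^8·[a_1, a_0]ᵀ.
T^8 = [[−17, −6], [3, −14]], giving [a_9, a_8]ᵀ = [[−35], [−39]].

−35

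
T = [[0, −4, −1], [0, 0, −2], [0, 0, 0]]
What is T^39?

T is strictly triangular, hence nilpotent: T^3 = 0, so T^39 = 0.

[[0, 0, 0], [0, 0, 0], [0, 0, 0]]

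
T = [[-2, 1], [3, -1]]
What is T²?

[[7, -3], [-9, 4]]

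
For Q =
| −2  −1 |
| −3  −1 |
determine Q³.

Q² = [[7, 3], [9, 4]]
Q³ = [[−23, −10], [−30, −13]]

[[−23, −10], [−30, −13]]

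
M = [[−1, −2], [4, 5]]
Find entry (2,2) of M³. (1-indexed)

53

tr M = 4 and det M = 3, so the characteristic polynomial is λ² − (4)λ + (3) with roots 1 and 3.
Eigenvectors give P = [[1, 1], [−1, −2]] with P⁻¹ = [[2, 1], [−1, −1]], and M = P·diag(1, 3)·P⁻¹.
Then M³ = P·diag(1, 27)·P⁻¹ = [[1, 27], [−1, −54]] · [[2, 1], [−1, −1]] = [[−25, −26], [52, 53]].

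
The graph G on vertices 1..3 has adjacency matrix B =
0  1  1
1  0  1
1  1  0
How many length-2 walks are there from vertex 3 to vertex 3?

The number of length-2 walks from vertex 3 to vertex 3 is entry (3,3) of B², where B is the adjacency matrix.
B² = [[2, 1, 1], [1, 2, 1], [1, 1, 2]]

2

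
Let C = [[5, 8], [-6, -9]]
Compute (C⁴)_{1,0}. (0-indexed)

240

tr C = -4 and det C = 3, so the characteristic polynomial is λ² − (-4)λ + (3) with roots -1 and -3.
Eigenvectors give P = [[4, -1], [-3, 1]] with P⁻¹ = [[1, 1], [3, 4]], and C = P·diag(-1, -3)·P⁻¹.
Then C⁴ = P·diag(1, 81)·P⁻¹ = [[4, -81], [-3, 81]] · [[1, 1], [3, 4]] = [[-239, -320], [240, 321]].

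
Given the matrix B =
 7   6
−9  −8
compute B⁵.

[[67, 66], [−99, −98]]

tr B = −1 and det B = −2, so the characteristic polynomial is λ² − (−1)λ + (−2) with roots 1 and −2.
Eigenvectors give P = [[1, 2], [−1, −3]] with P⁻¹ = [[3, 2], [−1, −1]], and B = P·diag(1, −2)·P⁻¹.
Then B⁵ = P·diag(1, −32)·P⁻¹ = [[1, −64], [−1, 96]] · [[3, 2], [−1, −1]] = [[67, 66], [−99, −98]].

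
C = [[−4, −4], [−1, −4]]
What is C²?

[[20, 32], [8, 20]]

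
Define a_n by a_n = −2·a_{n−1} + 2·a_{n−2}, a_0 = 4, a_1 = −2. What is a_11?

−90048

With companion matrix Q = [[−2, 2], [1, 0]], [a_n, a_{n−1}]ᵀ = Q·[a_{n−1}, a_{n−2}]ᵀ, so [a_11, a_10]ᵀ = Q¹⁰·[a_1, a_0]ᵀ.
Q¹⁰ = [[18272, −13376], [−6688, 4896]], giving [a_11, a_10]ᵀ = [[−90048], [32960]].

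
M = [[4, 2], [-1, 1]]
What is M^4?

[[146, 130], [-65, -49]]

tr M = 5 and det M = 6, so the characteristic polynomial is λ² − (5)λ + (6) with roots 3 and 2.
Eigenvectors give P = [[-2, 1], [1, -1]] with P⁻¹ = [[-1, -1], [-1, -2]], and M = P·diag(3, 2)·P⁻¹.
Then M^4 = P·diag(81, 16)·P⁻¹ = [[-162, 16], [81, -16]] · [[-1, -1], [-1, -2]] = [[146, 130], [-65, -49]].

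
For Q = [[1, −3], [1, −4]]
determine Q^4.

Q^2 = [[−2, 9], [−3, 13]]
Q^3 = [[7, −30], [10, −43]]
Q^4 = [[−23, 99], [−33, 142]]

[[−23, 99], [−33, 142]]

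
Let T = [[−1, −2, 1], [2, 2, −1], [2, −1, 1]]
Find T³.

[[−1, −6, 4], [0, 3, −2], [−4, −14, 9]]

T² = [[−1, −3, 2], [0, 1, −1], [−2, −7, 4]]
T³ = [[−1, −6, 4], [0, 3, −2], [−4, −14, 9]]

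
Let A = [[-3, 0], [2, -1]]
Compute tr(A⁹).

tr A = -4 and det A = 3, so the characteristic polynomial is λ² − (-4)λ + (3) with roots -1 and -3.
Eigenvectors give P = [[0, -1], [1, 1]] with P⁻¹ = [[1, 1], [-1, 0]], and A = P·diag(-1, -3)·P⁻¹.
Then A⁹ = P·diag(-1, -19683)·P⁻¹ = [[0, 19683], [-1, -19683]] · [[1, 1], [-1, 0]] = [[-19683, 0], [19682, -1]].

-19684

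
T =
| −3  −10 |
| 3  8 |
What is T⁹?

tr T = 5 and det T = 6, so the characteristic polynomial is λ² − (5)λ + (6) with roots 2 and 3.
Eigenvectors give P = [[−2, −5], [1, 3]] with P⁻¹ = [[−3, −5], [1, 2]], and T = P·diag(2, 3)·P⁻¹.
Then T⁹ = P·diag(512, 19683)·P⁻¹ = [[−1024, −98415], [512, 59049]] · [[−3, −5], [1, 2]] = [[−95343, −191710], [57513, 115538]].

[[−95343, −191710], [57513, 115538]]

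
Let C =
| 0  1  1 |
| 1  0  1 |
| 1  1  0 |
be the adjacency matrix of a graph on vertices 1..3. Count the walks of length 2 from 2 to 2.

The number of length-2 walks from vertex 2 to vertex 2 is entry (2,2) of C², where C is the adjacency matrix.
C² = [[2, 1, 1], [1, 2, 1], [1, 1, 2]]

2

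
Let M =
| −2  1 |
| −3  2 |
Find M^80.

[[1, 0], [0, 1]]

M² = I (check: tr M = 0 and det M = −1), so M^80 = I since 80 is even.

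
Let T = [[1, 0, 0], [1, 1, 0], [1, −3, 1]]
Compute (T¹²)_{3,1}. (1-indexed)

−186

T = I + N where N = [[0, 0, 0], [1, 0, 0], [1, −3, 0]] is strictly lower-triangular, so N³ = 0.
(I + N)¹² = I + 12·N + 66·N² = [[1, 0, 0], [12, 1, 0], [−186, −36, 1]].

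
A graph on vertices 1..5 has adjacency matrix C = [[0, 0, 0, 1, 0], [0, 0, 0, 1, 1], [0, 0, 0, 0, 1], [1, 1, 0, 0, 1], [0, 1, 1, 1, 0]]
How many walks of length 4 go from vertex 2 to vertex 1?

4

The number of length-4 walks from vertex 2 to vertex 1 is entry (2,1) of C⁴, where C is the adjacency matrix.
C² = [[1, 1, 0, 0, 1], [1, 2, 1, 1, 1], [0, 1, 1, 1, 0], [0, 1, 1, 3, 1], [1, 1, 0, 1, 3]]
C³ = [[0, 1, 1, 3, 1], [1, 2, 1, 4, 4], [1, 1, 0, 1, 3], [3, 4, 1, 2, 5], [1, 4, 3, 5, 2]]
C⁴ = [[3, 4, 1, 2, 5], [4, 8, 4, 7, 7], [1, 4, 3, 5, 2], [2, 7, 5, 12, 7], [5, 7, 2, 7, 12]]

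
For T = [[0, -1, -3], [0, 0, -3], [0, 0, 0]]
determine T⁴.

[[0, 0, 0], [0, 0, 0], [0, 0, 0]]

T is strictly triangular, hence nilpotent: T³ = 0, so T⁴ = 0.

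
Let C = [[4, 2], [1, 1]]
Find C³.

C² = [[18, 10], [5, 3]]
C³ = [[82, 46], [23, 13]]

[[82, 46], [23, 13]]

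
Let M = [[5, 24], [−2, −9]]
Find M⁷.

[[6557, 26232], [−2186, −8745]]

tr M = −4 and det M = 3, so the characteristic polynomial is λ² − (−4)λ + (3) with roots −3 and −1.
Eigenvectors give P = [[3, −4], [−1, 1]] with P⁻¹ = [[−1, −4], [−1, −3]], and M = P·diag(−3, −1)·P⁻¹.
Then M⁷ = P·diag(−2187, −1)·P⁻¹ = [[−6561, 4], [2187, −1]] · [[−1, −4], [−1, −3]] = [[6557, 26232], [−2186, −8745]].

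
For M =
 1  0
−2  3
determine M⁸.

tr M = 4 and det M = 3, so the characteristic polynomial is λ² − (4)λ + (3) with roots 3 and 1.
Eigenvectors give P = [[0, −1], [−1, −1]] with P⁻¹ = [[1, −1], [−1, 0]], and M = P·diag(3, 1)·P⁻¹.
Then M⁸ = P·diag(6561, 1)·P⁻¹ = [[0, −1], [−6561, −1]] · [[1, −1], [−1, 0]] = [[1, 0], [−6560, 6561]].

[[1, 0], [−6560, 6561]]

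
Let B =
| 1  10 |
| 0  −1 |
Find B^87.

B² = I (check: tr B = 0 and det B = −1), so B^87 = B since 87 is odd.

[[1, 10], [0, −1]]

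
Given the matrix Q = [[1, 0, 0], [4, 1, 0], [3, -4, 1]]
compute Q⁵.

Q = I + N where N = [[0, 0, 0], [4, 0, 0], [3, -4, 0]] is strictly lower-triangular, so N³ = 0.
(I + N)⁵ = I + 5·N + 10·N² = [[1, 0, 0], [20, 1, 0], [-145, -20, 1]].

[[1, 0, 0], [20, 1, 0], [-145, -20, 1]]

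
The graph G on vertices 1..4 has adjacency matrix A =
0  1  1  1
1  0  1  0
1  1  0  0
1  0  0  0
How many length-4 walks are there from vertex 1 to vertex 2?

The number of length-4 walks from vertex 1 to vertex 2 is entry (1,2) of A⁴, where A is the adjacency matrix.
A² = [[3, 1, 1, 0], [1, 2, 1, 1], [1, 1, 2, 1], [0, 1, 1, 1]]
A³ = [[2, 4, 4, 3], [4, 2, 3, 1], [4, 3, 2, 1], [3, 1, 1, 0]]
A⁴ = [[11, 6, 6, 2], [6, 7, 6, 4], [6, 6, 7, 4], [2, 4, 4, 3]]

6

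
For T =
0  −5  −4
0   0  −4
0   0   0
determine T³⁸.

[[0, 0, 0], [0, 0, 0], [0, 0, 0]]

T is strictly triangular, hence nilpotent: T³ = 0, so T³⁸ = 0.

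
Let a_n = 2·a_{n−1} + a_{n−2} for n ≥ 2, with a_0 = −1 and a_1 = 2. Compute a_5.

With companion matrix Q = [[2, 1], [1, 0]], [a_n, a_{n−1}]ᵀ = Q·[a_{n−1}, a_{n−2}]ᵀ, so [a_5, a_4]ᵀ = Q⁴·[a_1, a_0]ᵀ.
Q⁴ = [[29, 12], [12, 5]], giving [a_5, a_4]ᵀ = [[46], [19]].

46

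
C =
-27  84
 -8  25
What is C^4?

[[561, -1680], [160, -479]]

tr C = -2 and det C = -3, so the characteristic polynomial is λ² − (-2)λ + (-3) with roots 1 and -3.
Eigenvectors give P = [[3, -7], [1, -2]] with P⁻¹ = [[-2, 7], [-1, 3]], and C = P·diag(1, -3)·P⁻¹.
Then C^4 = P·diag(1, 81)·P⁻¹ = [[3, -567], [1, -162]] · [[-2, 7], [-1, 3]] = [[561, -1680], [160, -479]].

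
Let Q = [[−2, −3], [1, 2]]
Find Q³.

Q² = I (check: tr Q = 0 and det Q = −1), so Q³ = Q since 3 is odd.

[[−2, −3], [1, 2]]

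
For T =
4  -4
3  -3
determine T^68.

[[4, -4], [3, -3]]

T² = T (a projection; rank 1, trace 1), so T^68 = T.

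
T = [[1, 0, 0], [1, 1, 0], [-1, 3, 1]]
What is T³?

T = I + N where N = [[0, 0, 0], [1, 0, 0], [-1, 3, 0]] is strictly lower-triangular, so N³ = 0.
(I + N)³ = I + 3·N + 3·N² = [[1, 0, 0], [3, 1, 0], [6, 9, 1]].

[[1, 0, 0], [3, 1, 0], [6, 9, 1]]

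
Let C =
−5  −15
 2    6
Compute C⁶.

C² = C (a projection; rank 1, trace 1), so C⁶ = C.

[[−5, −15], [2, 6]]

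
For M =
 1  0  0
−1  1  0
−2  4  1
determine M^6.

M = I + N where N = [[0, 0, 0], [−1, 0, 0], [−2, 4, 0]] is strictly lower-triangular, so N^3 = 0.
(I + N)^6 = I + 6·N + 15·N^2 = [[1, 0, 0], [−6, 1, 0], [−72, 24, 1]].

[[1, 0, 0], [−6, 1, 0], [−72, 24, 1]]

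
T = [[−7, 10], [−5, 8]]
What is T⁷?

tr T = 1 and det T = −6, so the characteristic polynomial is λ² − (1)λ + (−6) with roots 3 and −2.
Eigenvectors give P = [[−1, 2], [−1, 1]] with P⁻¹ = [[1, −2], [1, −1]], and T = P·diag(3, −2)·P⁻¹.
Then T⁷ = P·diag(2187, −128)·P⁻¹ = [[−2187, −256], [−2187, −128]] · [[1, −2], [1, −1]] = [[−2443, 4630], [−2315, 4502]].

[[−2443, 4630], [−2315, 4502]]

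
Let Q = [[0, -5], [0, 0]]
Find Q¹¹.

Q is strictly triangular, hence nilpotent: Q² = 0, so Q¹¹ = 0.

[[0, 0], [0, 0]]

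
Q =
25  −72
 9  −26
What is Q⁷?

[[1033, −3096], [387, −1160]]

tr Q = −1 and det Q = −2, so the characteristic polynomial is λ² − (−1)λ + (−2) with roots −2 and 1.
Eigenvectors give P = [[−8, 3], [−3, 1]] with P⁻¹ = [[1, −3], [3, −8]], and Q = P·diag(−2, 1)·P⁻¹.
Then Q⁷ = P·diag(−128, 1)·P⁻¹ = [[1024, 3], [384, 1]] · [[1, −3], [3, −8]] = [[1033, −3096], [387, −1160]].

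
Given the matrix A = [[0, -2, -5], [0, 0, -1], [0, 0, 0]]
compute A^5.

[[0, 0, 0], [0, 0, 0], [0, 0, 0]]

A is strictly triangular, hence nilpotent: A^3 = 0, so A^5 = 0.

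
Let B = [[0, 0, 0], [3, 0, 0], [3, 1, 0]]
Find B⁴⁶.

B is strictly triangular, hence nilpotent: B³ = 0, so B⁴⁶ = 0.

[[0, 0, 0], [0, 0, 0], [0, 0, 0]]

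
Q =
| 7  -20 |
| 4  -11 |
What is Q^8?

tr Q = -4 and det Q = 3, so the characteristic polynomial is λ² − (-4)λ + (3) with roots -3 and -1.
Eigenvectors give P = [[2, 5], [1, 2]] with P⁻¹ = [[-2, 5], [1, -2]], and Q = P·diag(-3, -1)·P⁻¹.
Then Q^8 = P·diag(6561, 1)·P⁻¹ = [[13122, 5], [6561, 2]] · [[-2, 5], [1, -2]] = [[-26239, 65600], [-13120, 32801]].

[[-26239, 65600], [-13120, 32801]]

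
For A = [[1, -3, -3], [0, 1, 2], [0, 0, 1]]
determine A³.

[[1, -9, -27], [0, 1, 6], [0, 0, 1]]

A = I + N where N = [[0, -3, -3], [0, 0, 2], [0, 0, 0]] is strictly upper-triangular, so N³ = 0.
(I + N)³ = I + 3·N + 3·N² = [[1, -9, -27], [0, 1, 6], [0, 0, 1]].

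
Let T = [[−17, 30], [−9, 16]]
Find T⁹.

[[−3077, 5130], [−1539, 2566]]

tr T = −1 and det T = −2, so the characteristic polynomial is λ² − (−1)λ + (−2) with roots 1 and −2.
Eigenvectors give P = [[−5, 2], [−3, 1]] with P⁻¹ = [[1, −2], [3, −5]], and T = P·diag(1, −2)·P⁻¹.
Then T⁹ = P·diag(1, −512)·P⁻¹ = [[−5, −1024], [−3, −512]] · [[1, −2], [3, −5]] = [[−3077, 5130], [−1539, 2566]].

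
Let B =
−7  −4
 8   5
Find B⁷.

[[−4375, −2188], [4376, 2189]]

tr B = −2 and det B = −3, so the characteristic polynomial is λ² − (−2)λ + (−3) with roots 1 and −3.
Eigenvectors give P = [[−1, −1], [2, 1]] with P⁻¹ = [[1, 1], [−2, −1]], and B = P·diag(1, −3)·P⁻¹.
Then B⁷ = P·diag(1, −2187)·P⁻¹ = [[−1, 2187], [2, −2187]] · [[1, 1], [−2, −1]] = [[−4375, −2188], [4376, 2189]].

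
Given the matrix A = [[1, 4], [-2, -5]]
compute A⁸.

tr A = -4 and det A = 3, so the characteristic polynomial is λ² − (-4)λ + (3) with roots -3 and -1.
Eigenvectors give P = [[1, 2], [-1, -1]] with P⁻¹ = [[-1, -2], [1, 1]], and A = P·diag(-3, -1)·P⁻¹.
Then A⁸ = P·diag(6561, 1)·P⁻¹ = [[6561, 2], [-6561, -1]] · [[-1, -2], [1, 1]] = [[-6559, -13120], [6560, 13121]].

[[-6559, -13120], [6560, 13121]]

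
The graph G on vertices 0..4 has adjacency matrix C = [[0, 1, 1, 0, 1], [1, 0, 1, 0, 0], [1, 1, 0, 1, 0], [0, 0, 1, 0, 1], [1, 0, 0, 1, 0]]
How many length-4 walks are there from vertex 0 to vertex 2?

The number of length-4 walks from vertex 0 to vertex 2 is entry (0,2) of C⁴, where C is the adjacency matrix.
C² = [[3, 1, 1, 2, 0], [1, 2, 1, 1, 1], [1, 1, 3, 0, 2], [2, 1, 0, 2, 0], [0, 1, 2, 0, 2]]
C³ = [[2, 4, 6, 1, 5], [4, 2, 4, 2, 2], [6, 4, 2, 5, 1], [1, 2, 5, 0, 4], [5, 2, 1, 4, 0]]
C⁴ = [[15, 8, 7, 11, 3], [8, 8, 8, 6, 6], [7, 8, 15, 3, 11], [11, 6, 3, 9, 1], [3, 6, 11, 1, 9]]

7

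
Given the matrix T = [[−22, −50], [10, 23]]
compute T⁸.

tr T = 1 and det T = −6, so the characteristic polynomial is λ² − (1)λ + (−6) with roots −2 and 3.
Eigenvectors give P = [[−5, 2], [2, −1]] with P⁻¹ = [[−1, −2], [−2, −5]], and T = P·diag(−2, 3)·P⁻¹.
Then T⁸ = P·diag(256, 6561)·P⁻¹ = [[−1280, 13122], [512, −6561]] · [[−1, −2], [−2, −5]] = [[−24964, −63050], [12610, 31781]].

[[−24964, −63050], [12610, 31781]]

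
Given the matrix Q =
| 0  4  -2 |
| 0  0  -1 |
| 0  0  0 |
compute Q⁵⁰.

[[0, 0, 0], [0, 0, 0], [0, 0, 0]]

Q is strictly triangular, hence nilpotent: Q³ = 0, so Q⁵⁰ = 0.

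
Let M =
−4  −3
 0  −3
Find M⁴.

[[256, 525], [0, 81]]

M² = [[16, 21], [0, 9]]
M³ = [[−64, −111], [0, −27]]
M⁴ = [[256, 525], [0, 81]]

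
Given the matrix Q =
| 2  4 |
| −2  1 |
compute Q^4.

Q^2 = [[−4, 12], [−6, −7]]
Q^3 = [[−32, −4], [2, −31]]
Q^4 = [[−56, −132], [66, −23]]

[[−56, −132], [66, −23]]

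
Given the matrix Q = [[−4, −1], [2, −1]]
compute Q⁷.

[[−4246, −2059], [4118, 1931]]

tr Q = −5 and det Q = 6, so the characteristic polynomial is λ² − (−5)λ + (6) with roots −2 and −3.
Eigenvectors give P = [[−1, −1], [2, 1]] with P⁻¹ = [[1, 1], [−2, −1]], and Q = P·diag(−2, −3)·P⁻¹.
Then Q⁷ = P·diag(−128, −2187)·P⁻¹ = [[128, 2187], [−256, −2187]] · [[1, 1], [−2, −1]] = [[−4246, −2059], [4118, 1931]].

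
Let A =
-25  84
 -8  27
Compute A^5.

tr A = 2 and det A = -3, so the characteristic polynomial is λ² − (2)λ + (-3) with roots 3 and -1.
Eigenvectors give P = [[3, 7], [1, 2]] with P⁻¹ = [[-2, 7], [1, -3]], and A = P·diag(3, -1)·P⁻¹.
Then A^5 = P·diag(243, -1)·P⁻¹ = [[729, -7], [243, -2]] · [[-2, 7], [1, -3]] = [[-1465, 5124], [-488, 1707]].

[[-1465, 5124], [-488, 1707]]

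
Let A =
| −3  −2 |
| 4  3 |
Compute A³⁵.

A² = I (check: tr A = 0 and det A = −1), so A³⁵ = A since 35 is odd.

[[−3, −2], [4, 3]]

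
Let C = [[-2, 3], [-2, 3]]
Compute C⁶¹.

C² = C (a projection; rank 1, trace 1), so C⁶¹ = C.

[[-2, 3], [-2, 3]]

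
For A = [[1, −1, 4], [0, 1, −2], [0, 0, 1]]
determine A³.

A = I + N where N = [[0, −1, 4], [0, 0, −2], [0, 0, 0]] is strictly upper-triangular, so N³ = 0.
(I + N)³ = I + 3·N + 3·N² = [[1, −3, 18], [0, 1, −6], [0, 0, 1]].

[[1, −3, 18], [0, 1, −6], [0, 0, 1]]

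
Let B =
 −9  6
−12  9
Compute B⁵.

[[−729, 486], [−972, 729]]

tr B = 0 and det B = −9, so the characteristic polynomial is λ² − (0)λ + (−9) with roots 3 and −3.
Eigenvectors give P = [[−1, 1], [−2, 1]] with P⁻¹ = [[1, −1], [2, −1]], and B = P·diag(3, −3)·P⁻¹.
Then B⁵ = P·diag(243, −243)·P⁻¹ = [[−243, −243], [−486, −243]] · [[1, −1], [2, −1]] = [[−729, 486], [−972, 729]].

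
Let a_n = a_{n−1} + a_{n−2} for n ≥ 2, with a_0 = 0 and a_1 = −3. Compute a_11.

−267

With companion matrix A = [[1, 1], [1, 0]], [a_n, a_{n−1}]ᵀ = A·[a_{n−1}, a_{n−2}]ᵀ, so [a_11, a_10]ᵀ = A¹⁰·[a_1, a_0]ᵀ.
A¹⁰ = [[89, 55], [55, 34]], giving [a_11, a_10]ᵀ = [[−267], [−165]].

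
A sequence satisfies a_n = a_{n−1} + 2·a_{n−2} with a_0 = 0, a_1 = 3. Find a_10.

1023

With companion matrix T = [[1, 2], [1, 0]], [a_n, a_{n−1}]ᵀ = T·[a_{n−1}, a_{n−2}]ᵀ, so [a_10, a_9]ᵀ = T⁹·[a_1, a_0]ᵀ.
T⁹ = [[341, 342], [171, 170]], giving [a_10, a_9]ᵀ = [[1023], [513]].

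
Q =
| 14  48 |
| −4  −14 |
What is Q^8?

[[256, 0], [0, 256]]

tr Q = 0 and det Q = −4, so the characteristic polynomial is λ² − (0)λ + (−4) with roots 2 and −2.
Eigenvectors give P = [[4, −3], [−1, 1]] with P⁻¹ = [[1, 3], [1, 4]], and Q = P·diag(2, −2)·P⁻¹.
Then Q^8 = P·diag(256, 256)·P⁻¹ = [[1024, −768], [−256, 256]] · [[1, 3], [1, 4]] = [[256, 0], [0, 256]].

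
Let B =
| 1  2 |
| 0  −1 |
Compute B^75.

B² = I (check: tr B = 0 and det B = −1), so B^75 = B since 75 is odd.

[[1, 2], [0, −1]]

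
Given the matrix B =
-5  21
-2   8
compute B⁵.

[[-185, 651], [-62, 218]]

tr B = 3 and det B = 2, so the characteristic polynomial is λ² − (3)λ + (2) with roots 2 and 1.
Eigenvectors give P = [[3, -7], [1, -2]] with P⁻¹ = [[-2, 7], [-1, 3]], and B = P·diag(2, 1)·P⁻¹.
Then B⁵ = P·diag(32, 1)·P⁻¹ = [[96, -7], [32, -2]] · [[-2, 7], [-1, 3]] = [[-185, 651], [-62, 218]].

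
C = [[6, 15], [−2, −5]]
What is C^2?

C² = C (a projection; rank 1, trace 1), so C^2 = C.

[[6, 15], [−2, −5]]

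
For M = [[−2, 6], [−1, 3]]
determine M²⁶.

[[−2, 6], [−1, 3]]

M² = M (a projection; rank 1, trace 1), so M²⁶ = M.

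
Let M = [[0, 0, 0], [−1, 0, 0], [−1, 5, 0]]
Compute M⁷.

[[0, 0, 0], [0, 0, 0], [0, 0, 0]]

M is strictly triangular, hence nilpotent: M³ = 0, so M⁷ = 0.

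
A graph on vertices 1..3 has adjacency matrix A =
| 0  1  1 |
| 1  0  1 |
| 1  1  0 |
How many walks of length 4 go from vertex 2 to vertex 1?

The number of length-4 walks from vertex 2 to vertex 1 is entry (2,1) of A^4, where A is the adjacency matrix.
A^2 = [[2, 1, 1], [1, 2, 1], [1, 1, 2]]
A^3 = [[2, 3, 3], [3, 2, 3], [3, 3, 2]]
A^4 = [[6, 5, 5], [5, 6, 5], [5, 5, 6]]

5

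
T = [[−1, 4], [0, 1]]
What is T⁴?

T² = I (check: tr T = 0 and det T = −1), so T⁴ = I since 4 is even.

[[1, 0], [0, 1]]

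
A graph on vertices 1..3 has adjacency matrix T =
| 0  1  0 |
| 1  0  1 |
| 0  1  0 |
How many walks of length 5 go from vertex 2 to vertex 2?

0

The number of length-5 walks from vertex 2 to vertex 2 is entry (2,2) of T⁵, where T is the adjacency matrix.
T² = [[1, 0, 1], [0, 2, 0], [1, 0, 1]]
T³ = [[0, 2, 0], [2, 0, 2], [0, 2, 0]]
T⁴ = [[2, 0, 2], [0, 4, 0], [2, 0, 2]]
T⁵ = [[0, 4, 0], [4, 0, 4], [0, 4, 0]]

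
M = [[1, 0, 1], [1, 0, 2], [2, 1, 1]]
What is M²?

[[3, 1, 2], [5, 2, 3], [5, 1, 5]]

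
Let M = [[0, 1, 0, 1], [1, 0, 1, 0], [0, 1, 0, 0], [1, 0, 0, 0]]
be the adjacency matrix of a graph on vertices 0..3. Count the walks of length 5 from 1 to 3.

0

The number of length-5 walks from vertex 1 to vertex 3 is entry (1,3) of M⁵, where M is the adjacency matrix.
M² = [[2, 0, 1, 0], [0, 2, 0, 1], [1, 0, 1, 0], [0, 1, 0, 1]]
M³ = [[0, 3, 0, 2], [3, 0, 2, 0], [0, 2, 0, 1], [2, 0, 1, 0]]
M⁴ = [[5, 0, 3, 0], [0, 5, 0, 3], [3, 0, 2, 0], [0, 3, 0, 2]]
M⁵ = [[0, 8, 0, 5], [8, 0, 5, 0], [0, 5, 0, 3], [5, 0, 3, 0]]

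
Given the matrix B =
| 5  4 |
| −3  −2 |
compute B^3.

tr B = 3 and det B = 2, so the characteristic polynomial is λ² − (3)λ + (2) with roots 1 and 2.
Eigenvectors give P = [[−1, −4], [1, 3]] with P⁻¹ = [[3, 4], [−1, −1]], and B = P·diag(1, 2)·P⁻¹.
Then B^3 = P·diag(1, 8)·P⁻¹ = [[−1, −32], [1, 24]] · [[3, 4], [−1, −1]] = [[29, 28], [−21, −20]].

[[29, 28], [−21, −20]]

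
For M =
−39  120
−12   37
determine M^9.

[[−196839, 590520], [−59052, 177157]]

tr M = −2 and det M = −3, so the characteristic polynomial is λ² − (−2)λ + (−3) with roots −3 and 1.
Eigenvectors give P = [[10, 3], [3, 1]] with P⁻¹ = [[1, −3], [−3, 10]], and M = P·diag(−3, 1)·P⁻¹.
Then M^9 = P·diag(−19683, 1)·P⁻¹ = [[−196830, 3], [−59049, 1]] · [[1, −3], [−3, 10]] = [[−196839, 590520], [−59052, 177157]].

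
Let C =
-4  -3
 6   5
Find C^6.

[[-62, -63], [126, 127]]

tr C = 1 and det C = -2, so the characteristic polynomial is λ² − (1)λ + (-2) with roots -1 and 2.
Eigenvectors give P = [[1, 1], [-1, -2]] with P⁻¹ = [[2, 1], [-1, -1]], and C = P·diag(-1, 2)·P⁻¹.
Then C^6 = P·diag(1, 64)·P⁻¹ = [[1, 64], [-1, -128]] · [[2, 1], [-1, -1]] = [[-62, -63], [126, 127]].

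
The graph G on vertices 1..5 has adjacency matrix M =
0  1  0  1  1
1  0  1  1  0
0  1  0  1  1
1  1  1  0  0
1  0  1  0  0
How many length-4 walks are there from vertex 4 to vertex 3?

The number of length-4 walks from vertex 4 to vertex 3 is entry (4,3) of M⁴, where M is the adjacency matrix.
M² = [[3, 1, 3, 1, 0], [1, 3, 1, 2, 2], [3, 1, 3, 1, 0], [1, 2, 1, 3, 2], [0, 2, 0, 2, 2]]
M³ = [[2, 7, 2, 7, 6], [7, 4, 7, 5, 2], [2, 7, 2, 7, 6], [7, 5, 7, 4, 2], [6, 2, 6, 2, 0]]
M⁴ = [[20, 11, 20, 11, 4], [11, 19, 11, 18, 14], [20, 11, 20, 11, 4], [11, 18, 11, 19, 14], [4, 14, 4, 14, 12]]

11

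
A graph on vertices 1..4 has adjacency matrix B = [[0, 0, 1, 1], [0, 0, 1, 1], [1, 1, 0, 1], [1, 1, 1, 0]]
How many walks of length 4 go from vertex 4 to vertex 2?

The number of length-4 walks from vertex 4 to vertex 2 is entry (4,2) of B⁴, where B is the adjacency matrix.
B² = [[2, 2, 1, 1], [2, 2, 1, 1], [1, 1, 3, 2], [1, 1, 2, 3]]
B³ = [[2, 2, 5, 5], [2, 2, 5, 5], [5, 5, 4, 5], [5, 5, 5, 4]]
B⁴ = [[10, 10, 9, 9], [10, 10, 9, 9], [9, 9, 15, 14], [9, 9, 14, 15]]

9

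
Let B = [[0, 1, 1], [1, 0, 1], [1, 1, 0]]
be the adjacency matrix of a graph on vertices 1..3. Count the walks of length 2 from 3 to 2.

The number of length-2 walks from vertex 3 to vertex 2 is entry (3,2) of B², where B is the adjacency matrix.
B² = [[2, 1, 1], [1, 2, 1], [1, 1, 2]]

1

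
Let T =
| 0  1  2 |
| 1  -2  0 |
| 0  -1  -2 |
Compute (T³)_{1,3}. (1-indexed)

10

T² = [[1, -4, -4], [-2, 5, 2], [-1, 4, 4]]
T³ = [[-4, 13, 10], [5, -14, -8], [4, -13, -10]]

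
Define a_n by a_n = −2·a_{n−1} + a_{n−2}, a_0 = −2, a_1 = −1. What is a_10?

408

With companion matrix C = [[−2, 1], [1, 0]], [a_n, a_{n−1}]ᵀ = C·[a_{n−1}, a_{n−2}]ᵀ, so [a_10, a_9]ᵀ = C⁹·[a_1, a_0]ᵀ.
C⁹ = [[−2378, 985], [985, −408]], giving [a_10, a_9]ᵀ = [[408], [−169]].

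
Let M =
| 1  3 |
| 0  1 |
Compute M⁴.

[[1, 12], [0, 1]]

M = I + N where N = [[0, 3], [0, 0]] is strictly upper-triangular, so N² = 0.
(I + N)⁴ = I + 4·N = [[1, 12], [0, 1]].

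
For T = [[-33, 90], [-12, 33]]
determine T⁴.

tr T = 0 and det T = -9, so the characteristic polynomial is λ² − (0)λ + (-9) with roots 3 and -3.
Eigenvectors give P = [[-5, 3], [-2, 1]] with P⁻¹ = [[1, -3], [2, -5]], and T = P·diag(3, -3)·P⁻¹.
Then T⁴ = P·diag(81, 81)·P⁻¹ = [[-405, 243], [-162, 81]] · [[1, -3], [2, -5]] = [[81, 0], [0, 81]].

[[81, 0], [0, 81]]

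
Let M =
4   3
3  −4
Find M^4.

[[625, 0], [0, 625]]

M^2 = [[25, 0], [0, 25]]
M^3 = [[100, 75], [75, −100]]
M^4 = [[625, 0], [0, 625]]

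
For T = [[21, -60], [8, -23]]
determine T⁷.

tr T = -2 and det T = -3, so the characteristic polynomial is λ² − (-2)λ + (-3) with roots 1 and -3.
Eigenvectors give P = [[3, -5], [1, -2]] with P⁻¹ = [[2, -5], [1, -3]], and T = P·diag(1, -3)·P⁻¹.
Then T⁷ = P·diag(1, -2187)·P⁻¹ = [[3, 10935], [1, 4374]] · [[2, -5], [1, -3]] = [[10941, -32820], [4376, -13127]].

[[10941, -32820], [4376, -13127]]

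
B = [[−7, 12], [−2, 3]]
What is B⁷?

tr B = −4 and det B = 3, so the characteristic polynomial is λ² − (−4)λ + (3) with roots −1 and −3.
Eigenvectors give P = [[2, 3], [1, 1]] with P⁻¹ = [[−1, 3], [1, −2]], and B = P·diag(−1, −3)·P⁻¹.
Then B⁷ = P·diag(−1, −2187)·P⁻¹ = [[−2, −6561], [−1, −2187]] · [[−1, 3], [1, −2]] = [[−6559, 13116], [−2186, 4371]].

[[−6559, 13116], [−2186, 4371]]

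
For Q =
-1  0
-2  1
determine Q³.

Q² = [[1, 0], [0, 1]]
Q³ = [[-1, 0], [-2, 1]]

[[-1, 0], [-2, 1]]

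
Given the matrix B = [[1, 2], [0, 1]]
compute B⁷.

[[1, 14], [0, 1]]

B = I + N where N = [[0, 2], [0, 0]] is strictly upper-triangular, so N² = 0.
(I + N)⁷ = I + 7·N = [[1, 14], [0, 1]].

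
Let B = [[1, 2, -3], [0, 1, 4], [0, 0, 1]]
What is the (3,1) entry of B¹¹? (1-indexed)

B = I + N where N = [[0, 2, -3], [0, 0, 4], [0, 0, 0]] is strictly upper-triangular, so N³ = 0.
(I + N)¹¹ = I + 11·N + 55·N² = [[1, 22, 407], [0, 1, 44], [0, 0, 1]].

0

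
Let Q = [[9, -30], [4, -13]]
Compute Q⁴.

[[-399, 1200], [-160, 481]]

tr Q = -4 and det Q = 3, so the characteristic polynomial is λ² − (-4)λ + (3) with roots -3 and -1.
Eigenvectors give P = [[5, -3], [2, -1]] with P⁻¹ = [[-1, 3], [-2, 5]], and Q = P·diag(-3, -1)·P⁻¹.
Then Q⁴ = P·diag(81, 1)·P⁻¹ = [[405, -3], [162, -1]] · [[-1, 3], [-2, 5]] = [[-399, 1200], [-160, 481]].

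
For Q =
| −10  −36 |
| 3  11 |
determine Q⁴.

tr Q = 1 and det Q = −2, so the characteristic polynomial is λ² − (1)λ + (−2) with roots 2 and −1.
Eigenvectors give P = [[−3, 4], [1, −1]] with P⁻¹ = [[1, 4], [1, 3]], and Q = P·diag(2, −1)·P⁻¹.
Then Q⁴ = P·diag(16, 1)·P⁻¹ = [[−48, 4], [16, −1]] · [[1, 4], [1, 3]] = [[−44, −180], [15, 61]].

[[−44, −180], [15, 61]]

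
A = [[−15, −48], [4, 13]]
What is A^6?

[[2913, 8736], [−728, −2183]]

tr A = −2 and det A = −3, so the characteristic polynomial is λ² − (−2)λ + (−3) with roots 1 and −3.
Eigenvectors give P = [[3, −4], [−1, 1]] with P⁻¹ = [[−1, −4], [−1, −3]], and A = P·diag(1, −3)·P⁻¹.
Then A^6 = P·diag(1, 729)·P⁻¹ = [[3, −2916], [−1, 729]] · [[−1, −4], [−1, −3]] = [[2913, 8736], [−728, −2183]].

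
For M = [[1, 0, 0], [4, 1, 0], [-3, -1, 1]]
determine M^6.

M = I + N where N = [[0, 0, 0], [4, 0, 0], [-3, -1, 0]] is strictly lower-triangular, so N^3 = 0.
(I + N)^6 = I + 6·N + 15·N^2 = [[1, 0, 0], [24, 1, 0], [-78, -6, 1]].

[[1, 0, 0], [24, 1, 0], [-78, -6, 1]]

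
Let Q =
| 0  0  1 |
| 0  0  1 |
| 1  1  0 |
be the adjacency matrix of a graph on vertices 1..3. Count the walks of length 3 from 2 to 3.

The number of length-3 walks from vertex 2 to vertex 3 is entry (2,3) of Q³, where Q is the adjacency matrix.
Q² = [[1, 1, 0], [1, 1, 0], [0, 0, 2]]
Q³ = [[0, 0, 2], [0, 0, 2], [2, 2, 0]]

2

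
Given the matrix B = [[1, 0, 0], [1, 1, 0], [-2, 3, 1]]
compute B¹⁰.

B = I + N where N = [[0, 0, 0], [1, 0, 0], [-2, 3, 0]] is strictly lower-triangular, so N³ = 0.
(I + N)¹⁰ = I + 10·N + 45·N² = [[1, 0, 0], [10, 1, 0], [115, 30, 1]].

[[1, 0, 0], [10, 1, 0], [115, 30, 1]]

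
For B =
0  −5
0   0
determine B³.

[[0, 0], [0, 0]]

B is strictly triangular, hence nilpotent: B² = 0, so B³ = 0.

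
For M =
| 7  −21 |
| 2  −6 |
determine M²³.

[[7, −21], [2, −6]]

M² = M (a projection; rank 1, trace 1), so M²³ = M.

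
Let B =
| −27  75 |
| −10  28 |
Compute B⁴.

tr B = 1 and det B = −6, so the characteristic polynomial is λ² − (1)λ + (−6) with roots −2 and 3.
Eigenvectors give P = [[−3, 5], [−1, 2]] with P⁻¹ = [[−2, 5], [−1, 3]], and B = P·diag(−2, 3)·P⁻¹.
Then B⁴ = P·diag(16, 81)·P⁻¹ = [[−48, 405], [−16, 162]] · [[−2, 5], [−1, 3]] = [[−309, 975], [−130, 406]].

[[−309, 975], [−130, 406]]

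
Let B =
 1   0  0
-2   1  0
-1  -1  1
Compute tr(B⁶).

3

B = I + N where N = [[0, 0, 0], [-2, 0, 0], [-1, -1, 0]] is strictly lower-triangular, so N³ = 0.
(I + N)⁶ = I + 6·N + 15·N² = [[1, 0, 0], [-12, 1, 0], [24, -6, 1]].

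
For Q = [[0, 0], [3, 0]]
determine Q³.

[[0, 0], [0, 0]]

Q is strictly triangular, hence nilpotent: Q² = 0, so Q³ = 0.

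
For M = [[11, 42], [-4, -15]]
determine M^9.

[[118091, 413322], [-39364, -137775]]

tr M = -4 and det M = 3, so the characteristic polynomial is λ² − (-4)λ + (3) with roots -3 and -1.
Eigenvectors give P = [[3, -7], [-1, 2]] with P⁻¹ = [[-2, -7], [-1, -3]], and M = P·diag(-3, -1)·P⁻¹.
Then M^9 = P·diag(-19683, -1)·P⁻¹ = [[-59049, 7], [19683, -2]] · [[-2, -7], [-1, -3]] = [[118091, 413322], [-39364, -137775]].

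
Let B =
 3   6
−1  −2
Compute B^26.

B² = B (a projection; rank 1, trace 1), so B^26 = B.

[[3, 6], [−1, −2]]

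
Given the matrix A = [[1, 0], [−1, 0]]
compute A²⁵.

A² = A (a projection; rank 1, trace 1), so A²⁵ = A.

[[1, 0], [−1, 0]]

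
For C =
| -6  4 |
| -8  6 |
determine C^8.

[[256, 0], [0, 256]]

tr C = 0 and det C = -4, so the characteristic polynomial is λ² − (0)λ + (-4) with roots 2 and -2.
Eigenvectors give P = [[-1, 1], [-2, 1]] with P⁻¹ = [[1, -1], [2, -1]], and C = P·diag(2, -2)·P⁻¹.
Then C^8 = P·diag(256, 256)·P⁻¹ = [[-256, 256], [-512, 256]] · [[1, -1], [2, -1]] = [[256, 0], [0, 256]].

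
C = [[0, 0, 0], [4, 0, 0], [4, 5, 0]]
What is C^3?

C is strictly triangular, hence nilpotent: C^3 = 0, so C^3 = 0.

[[0, 0, 0], [0, 0, 0], [0, 0, 0]]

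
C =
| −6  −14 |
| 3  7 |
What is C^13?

C² = C (a projection; rank 1, trace 1), so C^13 = C.

[[−6, −14], [3, 7]]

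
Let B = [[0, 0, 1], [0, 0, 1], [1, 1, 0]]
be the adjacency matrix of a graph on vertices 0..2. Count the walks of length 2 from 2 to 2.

The number of length-2 walks from vertex 2 to vertex 2 is entry (2,2) of B², where B is the adjacency matrix.
B² = [[1, 1, 0], [1, 1, 0], [0, 0, 2]]

2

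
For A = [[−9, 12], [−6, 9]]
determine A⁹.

tr A = 0 and det A = −9, so the characteristic polynomial is λ² − (0)λ + (−9) with roots −3 and 3.
Eigenvectors give P = [[−2, 1], [−1, 1]] with P⁻¹ = [[−1, 1], [−1, 2]], and A = P·diag(−3, 3)·P⁻¹.
Then A⁹ = P·diag(−19683, 19683)·P⁻¹ = [[39366, 19683], [19683, 19683]] · [[−1, 1], [−1, 2]] = [[−59049, 78732], [−39366, 59049]].

[[−59049, 78732], [−39366, 59049]]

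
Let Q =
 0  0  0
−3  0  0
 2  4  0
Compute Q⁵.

[[0, 0, 0], [0, 0, 0], [0, 0, 0]]

Q is strictly triangular, hence nilpotent: Q³ = 0, so Q⁵ = 0.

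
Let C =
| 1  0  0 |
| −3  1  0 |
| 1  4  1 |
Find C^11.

[[1, 0, 0], [−33, 1, 0], [−649, 44, 1]]

C = I + N where N = [[0, 0, 0], [−3, 0, 0], [1, 4, 0]] is strictly lower-triangular, so N^3 = 0.
(I + N)^11 = I + 11·N + 55·N^2 = [[1, 0, 0], [−33, 1, 0], [−649, 44, 1]].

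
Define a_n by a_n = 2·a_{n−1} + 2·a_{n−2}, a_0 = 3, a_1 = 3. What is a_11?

With companion matrix B = [[2, 2], [1, 0]], [a_n, a_{n−1}]ᵀ = B·[a_{n−1}, a_{n−2}]ᵀ, so [a_11, a_10]ᵀ = B^10·[a_1, a_0]ᵀ.
B^10 = [[18272, 13376], [6688, 4896]], giving [a_11, a_10]ᵀ = [[94944], [34752]].

94944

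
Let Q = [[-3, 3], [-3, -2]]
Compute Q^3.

[[45, 30], [-30, 55]]

Q^2 = [[0, -15], [15, -5]]
Q^3 = [[45, 30], [-30, 55]]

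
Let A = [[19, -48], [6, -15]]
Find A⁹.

tr A = 4 and det A = 3, so the characteristic polynomial is λ² − (4)λ + (3) with roots 3 and 1.
Eigenvectors give P = [[-3, 8], [-1, 3]] with P⁻¹ = [[-3, 8], [-1, 3]], and A = P·diag(3, 1)·P⁻¹.
Then A⁹ = P·diag(19683, 1)·P⁻¹ = [[-59049, 8], [-19683, 3]] · [[-3, 8], [-1, 3]] = [[177139, -472368], [59046, -157455]].

[[177139, -472368], [59046, -157455]]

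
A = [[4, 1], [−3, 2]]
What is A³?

A² = [[13, 6], [−18, 1]]
A³ = [[34, 25], [−75, −16]]

[[34, 25], [−75, −16]]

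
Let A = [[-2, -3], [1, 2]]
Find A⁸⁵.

[[-2, -3], [1, 2]]

A² = I (check: tr A = 0 and det A = -1), so A⁸⁵ = A since 85 is odd.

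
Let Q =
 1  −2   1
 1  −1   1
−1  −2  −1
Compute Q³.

Q² = [[−2, −2, −2], [−1, −3, −1], [−2, 6, −2]]
Q³ = [[−2, 10, −2], [−3, 7, −3], [6, 2, 6]]

[[−2, 10, −2], [−3, 7, −3], [6, 2, 6]]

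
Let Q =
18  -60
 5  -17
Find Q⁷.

[[9132, -27780], [2315, -7073]]

tr Q = 1 and det Q = -6, so the characteristic polynomial is λ² − (1)λ + (-6) with roots 3 and -2.
Eigenvectors give P = [[4, 3], [1, 1]] with P⁻¹ = [[1, -3], [-1, 4]], and Q = P·diag(3, -2)·P⁻¹.
Then Q⁷ = P·diag(2187, -128)·P⁻¹ = [[8748, -384], [2187, -128]] · [[1, -3], [-1, 4]] = [[9132, -27780], [2315, -7073]].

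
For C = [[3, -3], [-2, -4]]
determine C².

[[15, 3], [2, 22]]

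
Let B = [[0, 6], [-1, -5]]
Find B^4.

[[-114, -390], [65, 211]]

tr B = -5 and det B = 6, so the characteristic polynomial is λ² − (-5)λ + (6) with roots -3 and -2.
Eigenvectors give P = [[-2, 3], [1, -1]] with P⁻¹ = [[1, 3], [1, 2]], and B = P·diag(-3, -2)·P⁻¹.
Then B^4 = P·diag(81, 16)·P⁻¹ = [[-162, 48], [81, -16]] · [[1, 3], [1, 2]] = [[-114, -390], [65, 211]].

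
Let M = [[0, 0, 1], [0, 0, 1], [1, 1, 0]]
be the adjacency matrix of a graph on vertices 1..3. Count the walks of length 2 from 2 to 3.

The number of length-2 walks from vertex 2 to vertex 3 is entry (2,3) of M², where M is the adjacency matrix.
M² = [[1, 1, 0], [1, 1, 0], [0, 0, 2]]

0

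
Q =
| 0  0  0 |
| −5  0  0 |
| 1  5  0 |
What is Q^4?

Q is strictly triangular, hence nilpotent: Q^3 = 0, so Q^4 = 0.

[[0, 0, 0], [0, 0, 0], [0, 0, 0]]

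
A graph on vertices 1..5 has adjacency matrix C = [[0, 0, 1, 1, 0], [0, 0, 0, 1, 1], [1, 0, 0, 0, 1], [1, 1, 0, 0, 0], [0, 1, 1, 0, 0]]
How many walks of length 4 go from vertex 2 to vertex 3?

The number of length-4 walks from vertex 2 to vertex 3 is entry (2,3) of C⁴, where C is the adjacency matrix.
C² = [[2, 1, 0, 0, 1], [1, 2, 1, 0, 0], [0, 1, 2, 1, 0], [0, 0, 1, 2, 1], [1, 0, 0, 1, 2]]
C³ = [[0, 1, 3, 3, 1], [1, 0, 1, 3, 3], [3, 1, 0, 1, 3], [3, 3, 1, 0, 1], [1, 3, 3, 1, 0]]
C⁴ = [[6, 4, 1, 1, 4], [4, 6, 4, 1, 1], [1, 4, 6, 4, 1], [1, 1, 4, 6, 4], [4, 1, 1, 4, 6]]

4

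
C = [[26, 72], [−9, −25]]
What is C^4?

tr C = 1 and det C = −2, so the characteristic polynomial is λ² − (1)λ + (−2) with roots 2 and −1.
Eigenvectors give P = [[−3, −8], [1, 3]] with P⁻¹ = [[−3, −8], [1, 3]], and C = P·diag(2, −1)·P⁻¹.
Then C^4 = P·diag(16, 1)·P⁻¹ = [[−48, −8], [16, 3]] · [[−3, −8], [1, 3]] = [[136, 360], [−45, −119]].

[[136, 360], [−45, −119]]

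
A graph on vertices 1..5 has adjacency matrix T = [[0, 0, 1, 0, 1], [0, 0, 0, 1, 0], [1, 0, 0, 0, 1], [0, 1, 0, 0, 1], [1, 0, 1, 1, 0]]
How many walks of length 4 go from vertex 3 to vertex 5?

The number of length-4 walks from vertex 3 to vertex 5 is entry (3,5) of T⁴, where T is the adjacency matrix.
T² = [[2, 0, 1, 1, 1], [0, 1, 0, 0, 1], [1, 0, 2, 1, 1], [1, 0, 1, 2, 0], [1, 1, 1, 0, 3]]
T³ = [[2, 1, 3, 1, 4], [1, 0, 1, 2, 0], [3, 1, 2, 1, 4], [1, 2, 1, 0, 4], [4, 0, 4, 4, 2]]
T⁴ = [[7, 1, 6, 5, 6], [1, 2, 1, 0, 4], [6, 1, 7, 5, 6], [5, 0, 5, 6, 2], [6, 4, 6, 2, 12]]

6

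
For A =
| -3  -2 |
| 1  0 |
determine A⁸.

tr A = -3 and det A = 2, so the characteristic polynomial is λ² − (-3)λ + (2) with roots -2 and -1.
Eigenvectors give P = [[2, -1], [-1, 1]] with P⁻¹ = [[1, 1], [1, 2]], and A = P·diag(-2, -1)·P⁻¹.
Then A⁸ = P·diag(256, 1)·P⁻¹ = [[512, -1], [-256, 1]] · [[1, 1], [1, 2]] = [[511, 510], [-255, -254]].

[[511, 510], [-255, -254]]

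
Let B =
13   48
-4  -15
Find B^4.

tr B = -2 and det B = -3, so the characteristic polynomial is λ² − (-2)λ + (-3) with roots -3 and 1.
Eigenvectors give P = [[3, -4], [-1, 1]] with P⁻¹ = [[-1, -4], [-1, -3]], and B = P·diag(-3, 1)·P⁻¹.
Then B^4 = P·diag(81, 1)·P⁻¹ = [[243, -4], [-81, 1]] · [[-1, -4], [-1, -3]] = [[-239, -960], [80, 321]].

[[-239, -960], [80, 321]]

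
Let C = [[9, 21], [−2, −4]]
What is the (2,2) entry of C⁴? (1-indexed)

−374

tr C = 5 and det C = 6, so the characteristic polynomial is λ² − (5)λ + (6) with roots 2 and 3.
Eigenvectors give P = [[3, −7], [−1, 2]] with P⁻¹ = [[−2, −7], [−1, −3]], and C = P·diag(2, 3)·P⁻¹.
Then C⁴ = P·diag(16, 81)·P⁻¹ = [[48, −567], [−16, 162]] · [[−2, −7], [−1, −3]] = [[471, 1365], [−130, −374]].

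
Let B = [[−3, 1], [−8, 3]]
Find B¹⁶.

B² = I (check: tr B = 0 and det B = −1), so B¹⁶ = I since 16 is even.

[[1, 0], [0, 1]]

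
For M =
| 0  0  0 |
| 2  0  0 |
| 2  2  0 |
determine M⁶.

[[0, 0, 0], [0, 0, 0], [0, 0, 0]]

M is strictly triangular, hence nilpotent: M³ = 0, so M⁶ = 0.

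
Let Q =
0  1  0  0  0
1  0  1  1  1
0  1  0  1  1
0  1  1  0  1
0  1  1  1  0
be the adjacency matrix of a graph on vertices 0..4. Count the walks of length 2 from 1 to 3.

2

The number of length-2 walks from vertex 1 to vertex 3 is entry (1,3) of Q², where Q is the adjacency matrix.
Q² = [[1, 0, 1, 1, 1], [0, 4, 2, 2, 2], [1, 2, 3, 2, 2], [1, 2, 2, 3, 2], [1, 2, 2, 2, 3]]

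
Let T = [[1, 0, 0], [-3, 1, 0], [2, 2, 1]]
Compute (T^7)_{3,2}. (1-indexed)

14

T = I + N where N = [[0, 0, 0], [-3, 0, 0], [2, 2, 0]] is strictly lower-triangular, so N^3 = 0.
(I + N)^7 = I + 7·N + 21·N^2 = [[1, 0, 0], [-21, 1, 0], [-112, 14, 1]].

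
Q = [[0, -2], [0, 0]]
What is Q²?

Q is strictly triangular, hence nilpotent: Q² = 0, so Q² = 0.

[[0, 0], [0, 0]]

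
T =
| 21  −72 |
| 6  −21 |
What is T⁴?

[[81, 0], [0, 81]]

tr T = 0 and det T = −9, so the characteristic polynomial is λ² − (0)λ + (−9) with roots 3 and −3.
Eigenvectors give P = [[4, −3], [1, −1]] with P⁻¹ = [[1, −3], [1, −4]], and T = P·diag(3, −3)·P⁻¹.
Then T⁴ = P·diag(81, 81)·P⁻¹ = [[324, −243], [81, −81]] · [[1, −3], [1, −4]] = [[81, 0], [0, 81]].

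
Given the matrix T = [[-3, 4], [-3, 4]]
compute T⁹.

T² = T (a projection; rank 1, trace 1), so T⁹ = T.

[[-3, 4], [-3, 4]]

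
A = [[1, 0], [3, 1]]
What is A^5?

[[1, 0], [15, 1]]

A = I + N where N = [[0, 0], [3, 0]] is strictly lower-triangular, so N^2 = 0.
(I + N)^5 = I + 5·N = [[1, 0], [15, 1]].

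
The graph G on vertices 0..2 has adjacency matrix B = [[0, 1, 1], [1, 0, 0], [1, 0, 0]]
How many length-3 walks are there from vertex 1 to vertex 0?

The number of length-3 walks from vertex 1 to vertex 0 is entry (1,0) of B^3, where B is the adjacency matrix.
B^2 = [[2, 0, 0], [0, 1, 1], [0, 1, 1]]
B^3 = [[0, 2, 2], [2, 0, 0], [2, 0, 0]]

2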